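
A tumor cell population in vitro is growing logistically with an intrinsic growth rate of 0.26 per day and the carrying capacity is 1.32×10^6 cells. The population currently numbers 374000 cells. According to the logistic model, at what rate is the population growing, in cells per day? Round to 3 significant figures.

69700 cells per day

dN/dt = rN(1 − N/K) = 0.26 × 374000 × (1 − 374000/1.32×10^6).
1 − 374000/1.32×10^6 = 0.71667; dN/dt = 0.26 × 374000 × 0.71667 = 69689.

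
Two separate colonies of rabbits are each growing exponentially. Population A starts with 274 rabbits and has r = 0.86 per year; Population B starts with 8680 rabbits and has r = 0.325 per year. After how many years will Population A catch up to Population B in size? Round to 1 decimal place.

6.5 years

Set 274·e^(0.86t) = 8680·e^(0.325t).
e^((0.86 − 0.325)t) = 8680/274 → e^(0.535·t) = 31.679.
0.535·t = ln(31.679) = 3.4556, so t = 3.4556/0.535 = 6.4592.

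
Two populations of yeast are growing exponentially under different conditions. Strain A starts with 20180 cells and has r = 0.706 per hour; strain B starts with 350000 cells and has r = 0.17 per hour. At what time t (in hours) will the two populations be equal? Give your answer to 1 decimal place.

Set 20180·e^(0.706t) = 350000·e^(0.17t).
e^((0.706 − 0.17)t) = 350000/20180 → e^(0.536·t) = 17.344.
0.536·t = ln(17.344) = 2.8532, so t = 2.8532/0.536 = 5.3232.

5.3 hours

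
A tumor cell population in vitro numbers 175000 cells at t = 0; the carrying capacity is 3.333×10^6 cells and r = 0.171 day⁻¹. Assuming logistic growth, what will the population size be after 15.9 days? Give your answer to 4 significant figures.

1522000 cells

A = (K − N₀)/N₀ = (3.333×10^6 − 175000)/175000 = 18.046.
N(t) = K/(1 + A·e^(−rt)) = 3.333×10^6/(1 + 18.046×e^(−0.171×15.9)).
e^(−2.719) = 0.065947; denominator = 1 + 18.046×0.065947 = 2.1901.
N = 3.333×10^6/2.1901 = 1.521872×10^6.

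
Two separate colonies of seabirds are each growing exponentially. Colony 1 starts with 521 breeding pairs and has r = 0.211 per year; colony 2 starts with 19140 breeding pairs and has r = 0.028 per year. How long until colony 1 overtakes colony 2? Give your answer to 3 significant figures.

19.7 years

Set 521·e^(0.211t) = 19140·e^(0.028t).
e^((0.211 − 0.028)t) = 19140/521 → e^(0.183·t) = 36.737.
0.183·t = ln(36.737) = 3.6038, so t = 3.6038/0.183 = 19.693.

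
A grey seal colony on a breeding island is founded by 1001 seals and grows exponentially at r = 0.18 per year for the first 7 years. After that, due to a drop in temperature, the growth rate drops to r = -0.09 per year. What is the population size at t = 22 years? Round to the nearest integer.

Phase 1: N(7) = 1001·e^(0.18×7) = 1001·e^1.26 = 3528.95.
Phase 2 runs for 22 − 7 = 15 years at r = -0.09.
N(22) = 3528.95·e^(-0.09×15) = 3528.95·e^-1.35 = 914.845.

915 seals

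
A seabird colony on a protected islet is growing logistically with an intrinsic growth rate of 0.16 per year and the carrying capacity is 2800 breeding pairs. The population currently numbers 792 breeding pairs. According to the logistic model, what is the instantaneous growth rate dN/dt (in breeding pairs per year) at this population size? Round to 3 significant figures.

90.9 breeding pairs per year

dN/dt = rN(1 − N/K) = 0.16 × 792 × (1 − 792/2800).
1 − 792/2800 = 0.71714; dN/dt = 0.16 × 792 × 0.71714 = 90.876.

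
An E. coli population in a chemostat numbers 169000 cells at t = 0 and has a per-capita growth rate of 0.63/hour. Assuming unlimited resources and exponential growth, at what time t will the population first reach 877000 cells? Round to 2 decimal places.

2.61 hours

Set N₀·e^(rt) = 877000: e^(0.63·t) = 877000/169000 = 5.1893.
0.63·t = ln(5.1893) = 1.6466, so t = 1.6466/0.63 = 2.6137.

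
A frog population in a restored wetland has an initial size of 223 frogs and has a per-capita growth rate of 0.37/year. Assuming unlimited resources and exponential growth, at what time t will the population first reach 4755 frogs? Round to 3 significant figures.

Set N₀·e^(rt) = 4755: e^(0.37·t) = 4755/223 = 21.323.
0.37·t = ln(21.323) = 3.0598, so t = 3.0598/0.37 = 8.2697.

8.27 years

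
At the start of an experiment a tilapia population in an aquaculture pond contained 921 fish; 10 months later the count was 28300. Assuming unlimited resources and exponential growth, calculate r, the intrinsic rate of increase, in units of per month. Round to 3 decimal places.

0.343 per month

From N(t) = N₀·e^(rt): e^(r·10) = 28300/921 = 30.727.
r·10 = ln(30.727) = 3.4252, so r = 3.4252/10 = 0.34252.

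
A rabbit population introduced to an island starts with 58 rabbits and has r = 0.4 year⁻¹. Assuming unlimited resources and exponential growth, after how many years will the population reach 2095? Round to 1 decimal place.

9.0 years

Set N₀·e^(rt) = 2095: e^(0.4·t) = 2095/58 = 36.121.
0.4·t = ln(36.121) = 3.5869, so t = 3.5869/0.4 = 8.9672.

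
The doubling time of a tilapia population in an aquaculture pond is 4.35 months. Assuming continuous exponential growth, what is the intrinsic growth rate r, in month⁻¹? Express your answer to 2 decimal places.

r = ln(2)/t_d = 0.6931/4.35 = 0.15934.

0.16 per month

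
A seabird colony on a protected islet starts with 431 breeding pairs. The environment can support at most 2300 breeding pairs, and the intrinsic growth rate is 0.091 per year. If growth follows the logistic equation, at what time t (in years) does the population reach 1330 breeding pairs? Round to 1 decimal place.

19.6 years

A = (K − N₀)/N₀ = (2300 − 431)/431 = 4.3364.
Solve 2300/(1 + 4.3364·e^(−0.091t)) = 1330: 1 + 4.3364·e^(−0.091t) = 1.7293, so e^(−0.091t) = 0.168185.
−0.091·t = ln(0.168185) = -1.7827, so t = 1.7827/0.091 = 19.59.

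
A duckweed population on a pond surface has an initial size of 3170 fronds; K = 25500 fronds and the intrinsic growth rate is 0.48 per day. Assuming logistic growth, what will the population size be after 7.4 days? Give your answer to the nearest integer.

21216 fronds

A = (K − N₀)/N₀ = (25500 − 3170)/3170 = 7.0442.
N(t) = K/(1 + A·e^(−rt)) = 25500/(1 + 7.0442×e^(−0.48×7.4)).
e^(−3.552) = 0.028667; denominator = 1 + 7.0442×0.028667 = 1.2019.
N = 25500/1.2019 = 21215.8.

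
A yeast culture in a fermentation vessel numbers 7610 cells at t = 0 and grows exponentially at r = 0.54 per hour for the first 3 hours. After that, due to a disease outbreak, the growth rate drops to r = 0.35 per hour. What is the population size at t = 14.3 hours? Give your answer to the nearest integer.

Phase 1: N(3) = 7610·e^(0.54×3) = 7610·e^1.62 = 38454.
Phase 2 runs for 14.3 − 3 = 11.3 hours at r = 0.35.
N(14.3) = 38454·e^(0.35×11.3) = 38454·e^3.955 = 2.007134×10^6.

2007134 cells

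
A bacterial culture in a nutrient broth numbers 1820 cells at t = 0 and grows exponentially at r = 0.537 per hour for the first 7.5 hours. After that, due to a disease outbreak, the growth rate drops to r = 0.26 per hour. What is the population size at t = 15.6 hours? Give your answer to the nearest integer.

Phase 1: N(7.5) = 1820·e^(0.537×7.5) = 1820·e^4.027 = 102139.
Phase 2 runs for 15.6 − 7.5 = 8.1 hours at r = 0.26.
N(15.6) = 102139·e^(0.26×8.1) = 102139·e^2.106 = 839106.

839106 cells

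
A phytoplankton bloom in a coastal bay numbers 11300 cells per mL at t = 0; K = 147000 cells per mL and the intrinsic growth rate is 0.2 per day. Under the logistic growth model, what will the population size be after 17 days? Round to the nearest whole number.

A = (K − N₀)/N₀ = (147000 − 11300)/11300 = 12.009.
N(t) = K/(1 + A·e^(−rt)) = 147000/(1 + 12.009×e^(−0.2×17)).
e^(−3.4) = 0.033373; denominator = 1 + 12.009×0.033373 = 1.4008.
N = 147000/1.4008 = 104942.

104942 cells per mL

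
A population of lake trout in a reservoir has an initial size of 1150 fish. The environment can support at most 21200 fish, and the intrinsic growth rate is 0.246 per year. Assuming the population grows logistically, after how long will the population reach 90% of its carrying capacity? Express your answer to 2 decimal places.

20.55 years

A = (K − N₀)/N₀ = (21200 − 1150)/1150 = 17.435.
Solve 21200/(1 + 17.435·e^(−0.246t)) = 19080: 1 + 17.435·e^(−0.246t) = 1.1111, so e^(−0.246t) = 0.00637296.
−0.246·t = ln(0.00637296) = -5.0557, so t = 5.0557/0.246 = 20.552.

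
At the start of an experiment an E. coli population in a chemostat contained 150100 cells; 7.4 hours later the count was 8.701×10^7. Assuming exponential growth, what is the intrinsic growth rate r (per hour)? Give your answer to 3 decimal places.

From N(t) = N₀·e^(rt): e^(r·7.4) = 8.701×10^7/150100 = 579.68.
r·7.4 = ln(579.68) = 6.3625, so r = 6.3625/7.4 = 0.85979.

0.860 per hour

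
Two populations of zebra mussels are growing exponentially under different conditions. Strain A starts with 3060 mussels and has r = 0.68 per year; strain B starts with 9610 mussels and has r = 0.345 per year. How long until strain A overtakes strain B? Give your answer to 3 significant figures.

Set 3060·e^(0.68t) = 9610·e^(0.345t).
e^((0.68 − 0.345)t) = 9610/3060 → e^(0.335·t) = 3.1405.
0.335·t = ln(3.1405) = 1.1444, so t = 1.1444/0.335 = 3.4161.

3.42 years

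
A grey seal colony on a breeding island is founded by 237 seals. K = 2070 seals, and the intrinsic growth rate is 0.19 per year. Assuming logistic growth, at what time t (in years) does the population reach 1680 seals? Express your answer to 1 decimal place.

18.5 years

A = (K − N₀)/N₀ = (2070 − 237)/237 = 7.7342.
Solve 2070/(1 + 7.7342·e^(−0.19t)) = 1680: 1 + 7.7342·e^(−0.19t) = 1.2321, so e^(−0.19t) = 0.0300152.
−0.19·t = ln(0.0300152) = -3.5061, so t = 3.5061/0.19 = 18.453.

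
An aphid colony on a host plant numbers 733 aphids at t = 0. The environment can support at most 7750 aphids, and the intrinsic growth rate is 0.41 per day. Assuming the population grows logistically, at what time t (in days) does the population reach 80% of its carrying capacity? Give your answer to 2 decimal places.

A = (K − N₀)/N₀ = (7750 − 733)/733 = 9.573.
Solve 7750/(1 + 9.573·e^(−0.41t)) = 6200: 1 + 9.573·e^(−0.41t) = 1.25, so e^(−0.41t) = 0.0261151.
−0.41·t = ln(0.0261151) = -3.6452, so t = 3.6452/0.41 = 8.8908.

8.89 days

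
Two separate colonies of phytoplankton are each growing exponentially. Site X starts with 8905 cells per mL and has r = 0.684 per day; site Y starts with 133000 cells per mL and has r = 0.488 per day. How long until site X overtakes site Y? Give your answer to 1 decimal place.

13.8 days

Set 8905·e^(0.684t) = 133000·e^(0.488t).
e^((0.684 − 0.488)t) = 133000/8905 → e^(0.196·t) = 14.935.
0.196·t = ln(14.935) = 2.7037, so t = 2.7037/0.196 = 13.795.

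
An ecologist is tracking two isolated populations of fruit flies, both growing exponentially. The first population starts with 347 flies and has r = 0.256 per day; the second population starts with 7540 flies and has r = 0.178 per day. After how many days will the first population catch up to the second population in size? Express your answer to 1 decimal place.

Set 347·e^(0.256t) = 7540·e^(0.178t).
e^((0.256 − 0.178)t) = 7540/347 → e^(0.078·t) = 21.729.
0.078·t = ln(21.729) = 3.0787, so t = 3.0787/0.078 = 39.47.

39.5 days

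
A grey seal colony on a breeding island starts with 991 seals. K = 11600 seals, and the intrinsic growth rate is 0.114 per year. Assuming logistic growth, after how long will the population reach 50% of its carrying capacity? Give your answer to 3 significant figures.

A = (K − N₀)/N₀ = (11600 − 991)/991 = 10.705.
Solve 11600/(1 + 10.705·e^(−0.114t)) = 5800: 1 + 10.705·e^(−0.114t) = 2, so e^(−0.114t) = 0.0934113.
−0.114·t = ln(0.0934113) = -2.3707, so t = 2.3707/0.114 = 20.796.

20.8 years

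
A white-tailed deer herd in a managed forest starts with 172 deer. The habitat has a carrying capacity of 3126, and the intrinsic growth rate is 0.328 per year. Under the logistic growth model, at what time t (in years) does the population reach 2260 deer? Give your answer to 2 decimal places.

11.59 years

A = (K − N₀)/N₀ = (3126 − 172)/172 = 17.174.
Solve 3126/(1 + 17.174·e^(−0.328t)) = 2260: 1 + 17.174·e^(−0.328t) = 1.3832, so e^(−0.328t) = 0.0223114.
−0.328·t = ln(0.0223114) = -3.8027, so t = 3.8027/0.328 = 11.593.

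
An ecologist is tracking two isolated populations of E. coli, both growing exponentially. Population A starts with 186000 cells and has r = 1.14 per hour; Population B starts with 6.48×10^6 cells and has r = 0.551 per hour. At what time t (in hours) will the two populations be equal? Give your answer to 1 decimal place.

6.0 hours

Set 186000·e^(1.14t) = 6.48×10^6·e^(0.551t).
e^((1.14 − 0.551)t) = 6.48×10^6/186000 → e^(0.589·t) = 34.839.
0.589·t = ln(34.839) = 3.5507, so t = 3.5507/0.589 = 6.0284.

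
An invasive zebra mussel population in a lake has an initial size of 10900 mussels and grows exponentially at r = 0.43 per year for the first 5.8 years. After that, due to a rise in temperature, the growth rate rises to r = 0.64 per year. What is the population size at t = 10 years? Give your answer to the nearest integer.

1940620 mussels

Phase 1: N(5.8) = 10900·e^(0.43×5.8) = 10900·e^2.494 = 131995.
Phase 2 runs for 10 − 5.8 = 4.2 years at r = 0.64.
N(10) = 131995·e^(0.64×4.2) = 131995·e^2.688 = 1.94062×10^6.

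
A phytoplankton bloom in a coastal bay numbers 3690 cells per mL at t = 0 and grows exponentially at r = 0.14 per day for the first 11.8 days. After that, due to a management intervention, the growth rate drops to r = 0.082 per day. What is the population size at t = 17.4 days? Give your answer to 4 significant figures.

Phase 1: N(11.8) = 3690·e^(0.14×11.8) = 3690·e^1.652 = 19252.2.
Phase 2 runs for 17.4 − 11.8 = 5.6 days at r = 0.082.
N(17.4) = 19252.2·e^(0.082×5.6) = 19252.2·e^0.4592 = 30472.6.

30470 cells per mL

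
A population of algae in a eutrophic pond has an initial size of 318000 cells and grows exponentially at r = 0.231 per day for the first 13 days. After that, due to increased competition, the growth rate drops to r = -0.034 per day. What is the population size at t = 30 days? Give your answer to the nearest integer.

Phase 1: N(13) = 318000·e^(0.231×13) = 318000·e^3.003 = 6.406391×10^6.
Phase 2 runs for 30 − 13 = 17 days at r = -0.034.
N(30) = 6.406391×10^6·e^(-0.034×17) = 6.406391×10^6·e^-0.578 = 3.594109×10^6.

3594109 cells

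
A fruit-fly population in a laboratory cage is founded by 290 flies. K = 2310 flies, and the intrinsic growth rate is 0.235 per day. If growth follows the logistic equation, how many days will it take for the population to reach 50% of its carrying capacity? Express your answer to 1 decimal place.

A = (K − N₀)/N₀ = (2310 − 290)/290 = 6.9655.
Solve 2310/(1 + 6.9655·e^(−0.235t)) = 1155: 1 + 6.9655·e^(−0.235t) = 2, so e^(−0.235t) = 0.143564.
−0.235·t = ln(0.143564) = -1.941, so t = 1.941/0.235 = 8.2595.

8.3 days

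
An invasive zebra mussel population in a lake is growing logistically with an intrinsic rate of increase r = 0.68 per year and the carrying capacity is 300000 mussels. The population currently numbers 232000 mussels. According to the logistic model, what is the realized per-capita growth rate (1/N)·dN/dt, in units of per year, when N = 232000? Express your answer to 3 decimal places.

(1/N)·dN/dt = r(1 − N/K) = 0.68 × (1 − 232000/300000).
= 0.68 × 0.22667 = 0.15413.

0.154 per year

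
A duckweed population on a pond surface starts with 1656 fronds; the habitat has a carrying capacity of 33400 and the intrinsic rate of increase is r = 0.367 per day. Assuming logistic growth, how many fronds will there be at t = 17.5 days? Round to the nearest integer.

A = (K − N₀)/N₀ = (33400 − 1656)/1656 = 19.169.
N(t) = K/(1 + A·e^(−rt)) = 33400/(1 + 19.169×e^(−0.367×17.5)).
e^(−6.422) = 0.0016246; denominator = 1 + 19.169×0.0016246 = 1.0311.
N = 33400/1.0311 = 32391.3.

32391 fronds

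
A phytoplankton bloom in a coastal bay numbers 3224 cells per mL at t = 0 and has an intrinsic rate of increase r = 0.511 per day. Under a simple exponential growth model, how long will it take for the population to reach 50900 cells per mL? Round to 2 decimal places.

Set N₀·e^(rt) = 50900: e^(0.511·t) = 50900/3224 = 15.788.
0.511·t = ln(15.788) = 2.7592, so t = 2.7592/0.511 = 5.3997.

5.40 days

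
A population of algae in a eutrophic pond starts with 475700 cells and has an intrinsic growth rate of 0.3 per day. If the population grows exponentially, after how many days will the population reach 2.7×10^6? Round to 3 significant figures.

5.79 days

Set N₀·e^(rt) = 2.7×10^6: e^(0.3·t) = 2.7×10^6/475700 = 5.6758.
0.3·t = ln(5.6758) = 1.7362, so t = 1.7362/0.3 = 5.7874.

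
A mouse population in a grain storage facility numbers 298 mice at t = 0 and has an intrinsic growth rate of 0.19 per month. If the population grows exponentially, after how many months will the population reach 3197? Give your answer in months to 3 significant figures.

Set N₀·e^(rt) = 3197: e^(0.19·t) = 3197/298 = 10.728.
0.19·t = ln(10.728) = 2.3729, so t = 2.3729/0.19 = 12.489.

12.5 months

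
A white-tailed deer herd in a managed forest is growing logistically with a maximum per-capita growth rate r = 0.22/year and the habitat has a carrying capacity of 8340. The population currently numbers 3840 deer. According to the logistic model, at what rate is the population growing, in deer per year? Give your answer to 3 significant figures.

456 deer per year

dN/dt = rN(1 − N/K) = 0.22 × 3840 × (1 − 3840/8340).
1 − 3840/8340 = 0.53957; dN/dt = 0.22 × 3840 × 0.53957 = 455.83.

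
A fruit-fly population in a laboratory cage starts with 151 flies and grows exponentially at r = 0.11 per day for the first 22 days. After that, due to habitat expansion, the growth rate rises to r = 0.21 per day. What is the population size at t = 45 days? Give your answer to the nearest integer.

Phase 1: N(22) = 151·e^(0.11×22) = 151·e^2.42 = 1698.12.
Phase 2 runs for 45 − 22 = 23 days at r = 0.21.
N(45) = 1698.12·e^(0.21×23) = 1698.12·e^4.83 = 212624.

212624 flies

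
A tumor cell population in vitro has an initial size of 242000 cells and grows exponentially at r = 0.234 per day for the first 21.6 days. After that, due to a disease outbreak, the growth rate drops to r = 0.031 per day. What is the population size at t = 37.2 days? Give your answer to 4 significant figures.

61510000 cells

Phase 1: N(21.6) = 242000·e^(0.234×21.6) = 242000·e^5.054 = 3.792394×10^7.
Phase 2 runs for 37.2 − 21.6 = 15.6 days at r = 0.031.
N(37.2) = 3.792394×10^7·e^(0.031×15.6) = 3.792394×10^7·e^0.4836 = 6.150893×10^7.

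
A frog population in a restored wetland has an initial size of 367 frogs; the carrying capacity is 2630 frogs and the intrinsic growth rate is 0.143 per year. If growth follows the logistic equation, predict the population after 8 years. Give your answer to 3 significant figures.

887 frogs

A = (K − N₀)/N₀ = (2630 − 367)/367 = 6.1662.
N(t) = K/(1 + A·e^(−rt)) = 2630/(1 + 6.1662×e^(−0.143×8)).
e^(−1.144) = 0.31854; denominator = 1 + 6.1662×0.31854 = 2.9642.
N = 2630/2.9642 = 887.255.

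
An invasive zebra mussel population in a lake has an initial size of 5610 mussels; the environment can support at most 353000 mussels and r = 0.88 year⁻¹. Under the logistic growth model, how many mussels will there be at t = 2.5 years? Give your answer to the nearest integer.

44903 mussels

A = (K − N₀)/N₀ = (353000 − 5610)/5610 = 61.923.
N(t) = K/(1 + A·e^(−rt)) = 353000/(1 + 61.923×e^(−0.88×2.5)).
e^(−2.2) = 0.1108; denominator = 1 + 61.923×0.1108 = 7.8613.
N = 353000/7.8613 = 44903.5.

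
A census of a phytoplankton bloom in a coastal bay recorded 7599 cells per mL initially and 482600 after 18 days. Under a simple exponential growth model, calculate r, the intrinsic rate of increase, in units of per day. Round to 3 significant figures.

0.231 per day

From N(t) = N₀·e^(rt): e^(r·18) = 482600/7599 = 63.508.
r·18 = ln(63.508) = 4.1512, so r = 4.1512/18 = 0.23062.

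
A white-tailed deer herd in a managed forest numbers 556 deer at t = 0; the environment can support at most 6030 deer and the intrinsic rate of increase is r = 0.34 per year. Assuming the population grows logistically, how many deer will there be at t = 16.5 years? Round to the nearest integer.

A = (K − N₀)/N₀ = (6030 − 556)/556 = 9.8453.
N(t) = K/(1 + A·e^(−rt)) = 6030/(1 + 9.8453×e^(−0.34×16.5)).
e^(−5.61) = 0.0036611; denominator = 1 + 9.8453×0.0036611 = 1.036.
N = 6030/1.036 = 5820.21.

5820 deer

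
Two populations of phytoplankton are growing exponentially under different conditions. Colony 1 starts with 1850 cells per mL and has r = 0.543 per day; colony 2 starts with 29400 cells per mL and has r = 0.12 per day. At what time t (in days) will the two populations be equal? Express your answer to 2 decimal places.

Set 1850·e^(0.543t) = 29400·e^(0.12t).
e^((0.543 − 0.12)t) = 29400/1850 → e^(0.423·t) = 15.892.
0.423·t = ln(15.892) = 2.7658, so t = 2.7658/0.423 = 6.5386.

6.54 days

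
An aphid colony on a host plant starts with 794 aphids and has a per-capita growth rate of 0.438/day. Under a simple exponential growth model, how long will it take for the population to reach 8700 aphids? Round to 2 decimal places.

5.47 days

Set N₀·e^(rt) = 8700: e^(0.438·t) = 8700/794 = 10.957.
0.438·t = ln(10.957) = 2.394, so t = 2.394/0.438 = 5.4657.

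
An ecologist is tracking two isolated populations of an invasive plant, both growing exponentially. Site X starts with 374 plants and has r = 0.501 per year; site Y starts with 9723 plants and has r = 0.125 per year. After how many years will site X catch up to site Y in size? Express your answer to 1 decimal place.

8.7 years

Set 374·e^(0.501t) = 9723·e^(0.125t).
e^((0.501 − 0.125)t) = 9723/374 → e^(0.376·t) = 25.997.
0.376·t = ln(25.997) = 3.258, so t = 3.258/0.376 = 8.6649.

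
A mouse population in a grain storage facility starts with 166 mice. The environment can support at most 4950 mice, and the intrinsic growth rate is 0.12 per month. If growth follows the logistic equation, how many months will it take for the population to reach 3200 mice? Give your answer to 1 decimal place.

A = (K − N₀)/N₀ = (4950 − 166)/166 = 28.819.
Solve 4950/(1 + 28.819·e^(−0.12t)) = 3200: 1 + 28.819·e^(−0.12t) = 1.5469, so e^(−0.12t) = 0.018976.
−0.12·t = ln(0.018976) = -3.9646, so t = 3.9646/0.12 = 33.038.

33.0 months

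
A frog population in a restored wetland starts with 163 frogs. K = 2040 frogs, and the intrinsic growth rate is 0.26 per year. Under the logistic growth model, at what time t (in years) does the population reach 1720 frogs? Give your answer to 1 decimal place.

15.9 years

A = (K − N₀)/N₀ = (2040 − 163)/163 = 11.515.
Solve 2040/(1 + 11.515·e^(−0.26t)) = 1720: 1 + 11.515·e^(−0.26t) = 1.186, so e^(−0.26t) = 0.0161564.
−0.26·t = ln(0.0161564) = -4.1254, so t = 4.1254/0.26 = 15.867.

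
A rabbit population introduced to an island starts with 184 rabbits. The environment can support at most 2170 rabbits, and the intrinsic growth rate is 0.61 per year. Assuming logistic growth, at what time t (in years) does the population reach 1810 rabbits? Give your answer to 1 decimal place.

6.5 years

A = (K − N₀)/N₀ = (2170 − 184)/184 = 10.793.
Solve 2170/(1 + 10.793·e^(−0.61t)) = 1810: 1 + 10.793·e^(−0.61t) = 1.1989, so e^(−0.61t) = 0.0184273.
−0.61·t = ln(0.0184273) = -3.9939, so t = 3.9939/0.61 = 6.5474.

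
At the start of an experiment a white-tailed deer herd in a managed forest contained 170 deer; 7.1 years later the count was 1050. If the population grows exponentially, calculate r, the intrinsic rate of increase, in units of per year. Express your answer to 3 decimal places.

From N(t) = N₀·e^(rt): e^(r·7.1) = 1050/170 = 6.1765.
r·7.1 = ln(6.1765) = 1.8207, so r = 1.8207/7.1 = 0.25644.

0.256 per year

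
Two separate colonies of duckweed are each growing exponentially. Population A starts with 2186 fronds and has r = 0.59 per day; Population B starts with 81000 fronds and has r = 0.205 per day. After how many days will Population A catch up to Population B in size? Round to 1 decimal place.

Set 2186·e^(0.59t) = 81000·e^(0.205t).
e^((0.59 − 0.205)t) = 81000/2186 → e^(0.385·t) = 37.054.
0.385·t = ln(37.054) = 3.6124, so t = 3.6124/0.385 = 9.3828.

9.4 days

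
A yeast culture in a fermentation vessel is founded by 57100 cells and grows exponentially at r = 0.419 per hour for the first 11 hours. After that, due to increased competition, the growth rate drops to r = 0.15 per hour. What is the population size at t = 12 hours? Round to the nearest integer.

Phase 1: N(11) = 57100·e^(0.419×11) = 57100·e^4.609 = 5.73191×10^6.
Phase 2 runs for 12 − 11 = 1 hours at r = 0.15.
N(12) = 5.73191×10^6·e^(0.15×1) = 5.73191×10^6·e^0.15 = 6.65953×10^6.

6659530 cells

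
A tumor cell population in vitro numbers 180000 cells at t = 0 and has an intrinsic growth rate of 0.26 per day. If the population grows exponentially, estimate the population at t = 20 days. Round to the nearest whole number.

32629004 cells

N(t) = N₀·e^(rt) = 180000 × e^(0.26×20) = 180000 × e^5.2.
e^5.2 ≈ 181.27, so N ≈ 180000 × 181.27 = 3.2629×10^7.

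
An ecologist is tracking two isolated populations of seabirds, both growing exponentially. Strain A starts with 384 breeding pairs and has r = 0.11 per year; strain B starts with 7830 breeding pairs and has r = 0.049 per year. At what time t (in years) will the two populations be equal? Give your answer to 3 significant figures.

49.4 years

Set 384·e^(0.11t) = 7830·e^(0.049t).
e^((0.11 − 0.049)t) = 7830/384 → e^(0.061·t) = 20.391.
0.061·t = ln(20.391) = 3.0151, so t = 3.0151/0.061 = 49.427.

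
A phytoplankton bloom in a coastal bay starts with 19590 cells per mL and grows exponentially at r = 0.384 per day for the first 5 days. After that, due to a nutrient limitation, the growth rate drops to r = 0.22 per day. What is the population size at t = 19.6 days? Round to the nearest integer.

3317674 cells per mL

Phase 1: N(5) = 19590·e^(0.384×5) = 19590·e^1.92 = 133623.
Phase 2 runs for 19.6 − 5 = 14.6 days at r = 0.22.
N(19.6) = 133623·e^(0.22×14.6) = 133623·e^3.212 = 3.317674×10^6.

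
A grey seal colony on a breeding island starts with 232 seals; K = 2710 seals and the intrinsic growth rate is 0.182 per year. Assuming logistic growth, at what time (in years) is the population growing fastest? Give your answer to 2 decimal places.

13.01 years

Logistic growth is fastest at N = K/2 = 1355.
A = (K − N₀)/N₀ = 10.681. Set K/(1 + A·e^(−rt)) = K/2 → A·e^(−rt) = 1.
e^(−0.182t) = 1/10.681 = 0.0936239, so t = ln(10.681)/0.182 = 2.3685/0.182 = 13.014.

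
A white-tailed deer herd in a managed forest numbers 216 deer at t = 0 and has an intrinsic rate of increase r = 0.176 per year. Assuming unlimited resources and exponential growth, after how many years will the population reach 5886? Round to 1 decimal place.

18.8 years

Set N₀·e^(rt) = 5886: e^(0.176·t) = 5886/216 = 27.25.
0.176·t = ln(27.25) = 3.3051, so t = 3.3051/0.176 = 18.779.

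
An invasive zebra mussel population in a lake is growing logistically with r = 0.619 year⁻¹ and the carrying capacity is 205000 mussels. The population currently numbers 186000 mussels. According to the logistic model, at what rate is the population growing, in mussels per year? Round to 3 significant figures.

10700 mussels per year

dN/dt = rN(1 − N/K) = 0.619 × 186000 × (1 − 186000/205000).
1 − 186000/205000 = 0.092683; dN/dt = 0.619 × 186000 × 0.092683 = 10671.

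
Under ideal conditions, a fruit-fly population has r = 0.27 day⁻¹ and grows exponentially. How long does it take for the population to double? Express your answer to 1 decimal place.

Doubling time t_d = ln(2)/r = 0.6931/0.27 = 2.5672.

2.6 days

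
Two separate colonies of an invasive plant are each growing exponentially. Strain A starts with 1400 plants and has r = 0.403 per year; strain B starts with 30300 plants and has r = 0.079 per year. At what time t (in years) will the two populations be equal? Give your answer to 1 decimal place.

9.5 years

Set 1400·e^(0.403t) = 30300·e^(0.079t).
e^((0.403 − 0.079)t) = 30300/1400 → e^(0.324·t) = 21.643.
0.324·t = ln(21.643) = 3.0747, so t = 3.0747/0.324 = 9.4897.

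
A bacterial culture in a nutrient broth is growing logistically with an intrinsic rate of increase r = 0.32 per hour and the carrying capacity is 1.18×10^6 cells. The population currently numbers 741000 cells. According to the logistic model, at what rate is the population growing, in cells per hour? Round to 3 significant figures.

88200 cells per hour

dN/dt = rN(1 − N/K) = 0.32 × 741000 × (1 − 741000/1.18×10^6).
1 − 741000/1.18×10^6 = 0.37203; dN/dt = 0.32 × 741000 × 0.37203 = 88217.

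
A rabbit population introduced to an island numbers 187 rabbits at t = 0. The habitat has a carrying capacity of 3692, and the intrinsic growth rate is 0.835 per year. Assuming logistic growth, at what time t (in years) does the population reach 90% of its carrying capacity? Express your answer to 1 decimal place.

A = (K − N₀)/N₀ = (3692 − 187)/187 = 18.743.
Solve 3692/(1 + 18.743·e^(−0.835t)) = 3322.8: 1 + 18.743·e^(−0.835t) = 1.1111, so e^(−0.835t) = 0.00592804.
−0.835·t = ln(0.00592804) = -5.1281, so t = 5.1281/0.835 = 6.1414.

6.1 years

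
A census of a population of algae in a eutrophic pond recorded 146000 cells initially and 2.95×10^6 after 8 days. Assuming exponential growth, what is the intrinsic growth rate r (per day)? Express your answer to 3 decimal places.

From N(t) = N₀·e^(rt): e^(r·8) = 2.95×10^6/146000 = 20.205.
r·8 = ln(20.205) = 3.006, so r = 3.006/8 = 0.37574.

0.376 per day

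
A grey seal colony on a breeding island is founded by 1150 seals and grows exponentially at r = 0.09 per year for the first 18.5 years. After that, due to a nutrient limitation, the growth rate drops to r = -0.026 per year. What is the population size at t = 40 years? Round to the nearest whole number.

Phase 1: N(18.5) = 1150·e^(0.09×18.5) = 1150·e^1.665 = 6078.52.
Phase 2 runs for 40 − 18.5 = 21.5 years at r = -0.026.
N(40) = 6078.52·e^(-0.026×21.5) = 6078.52·e^-0.559 = 3475.58.

3476 seals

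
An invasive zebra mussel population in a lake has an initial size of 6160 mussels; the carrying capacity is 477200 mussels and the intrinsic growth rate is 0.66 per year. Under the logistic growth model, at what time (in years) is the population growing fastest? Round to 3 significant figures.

6.57 years

Logistic growth is fastest at N = K/2 = 238600.
A = (K − N₀)/N₀ = 76.468. Set K/(1 + A·e^(−rt)) = K/2 → A·e^(−rt) = 1.
e^(−0.66t) = 1/76.468 = 0.0130774, so t = ln(76.468)/0.66 = 4.3369/0.66 = 6.571.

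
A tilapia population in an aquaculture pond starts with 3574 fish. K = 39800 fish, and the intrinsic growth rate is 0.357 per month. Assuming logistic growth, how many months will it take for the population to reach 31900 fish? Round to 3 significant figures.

A = (K − N₀)/N₀ = (39800 − 3574)/3574 = 10.136.
Solve 39800/(1 + 10.136·e^(−0.357t)) = 31900: 1 + 10.136·e^(−0.357t) = 1.2476, so e^(−0.357t) = 0.0244326.
−0.357·t = ln(0.0244326) = -3.7118, so t = 3.7118/0.357 = 10.397.

10.4 months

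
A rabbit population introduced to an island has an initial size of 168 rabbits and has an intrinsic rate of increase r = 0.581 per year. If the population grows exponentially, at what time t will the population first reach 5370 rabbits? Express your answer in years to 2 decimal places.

5.96 years

Set N₀·e^(rt) = 5370: e^(0.581·t) = 5370/168 = 31.964.
0.581·t = ln(31.964) = 3.4646, so t = 3.4646/0.581 = 5.9632.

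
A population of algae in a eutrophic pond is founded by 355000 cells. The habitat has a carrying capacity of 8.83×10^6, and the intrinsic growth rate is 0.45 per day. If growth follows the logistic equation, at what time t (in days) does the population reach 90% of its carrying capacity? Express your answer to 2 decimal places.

11.93 days

A = (K − N₀)/N₀ = (8.83×10^6 − 355000)/355000 = 23.873.
Solve 8.83×10^6/(1 + 23.873·e^(−0.45t)) = 7.947×10^6: 1 + 23.873·e^(−0.45t) = 1.1111, so e^(−0.45t) = 0.00465421.
−0.45·t = ln(0.00465421) = -5.37, so t = 5.37/0.45 = 11.933.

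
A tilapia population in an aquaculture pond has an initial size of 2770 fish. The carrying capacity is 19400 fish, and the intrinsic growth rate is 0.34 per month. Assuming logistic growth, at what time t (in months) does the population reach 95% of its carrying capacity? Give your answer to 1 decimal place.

A = (K − N₀)/N₀ = (19400 − 2770)/2770 = 6.0036.
Solve 19400/(1 + 6.0036·e^(−0.34t)) = 18430: 1 + 6.0036·e^(−0.34t) = 1.0526, so e^(−0.34t) = 0.00876666.
−0.34·t = ln(0.00876666) = -4.7368, so t = 4.7368/0.34 = 13.932.

13.9 months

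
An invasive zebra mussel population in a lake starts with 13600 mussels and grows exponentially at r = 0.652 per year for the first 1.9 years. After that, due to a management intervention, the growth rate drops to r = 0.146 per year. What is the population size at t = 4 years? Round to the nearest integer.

Phase 1: N(1.9) = 13600·e^(0.652×1.9) = 13600·e^1.239 = 46940.
Phase 2 runs for 4 − 1.9 = 2.1 years at r = 0.146.
N(4) = 46940·e^(0.146×2.1) = 46940·e^0.3066 = 63781.9.

63782 mussels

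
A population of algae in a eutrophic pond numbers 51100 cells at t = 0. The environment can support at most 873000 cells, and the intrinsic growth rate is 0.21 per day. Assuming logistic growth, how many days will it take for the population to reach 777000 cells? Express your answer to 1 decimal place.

A = (K − N₀)/N₀ = (873000 − 51100)/51100 = 16.084.
Solve 873000/(1 + 16.084·e^(−0.21t)) = 777000: 1 + 16.084·e^(−0.21t) = 1.1236, so e^(−0.21t) = 0.00768161.
−0.21·t = ln(0.00768161) = -4.8689, so t = 4.8689/0.21 = 23.185.

23.2 days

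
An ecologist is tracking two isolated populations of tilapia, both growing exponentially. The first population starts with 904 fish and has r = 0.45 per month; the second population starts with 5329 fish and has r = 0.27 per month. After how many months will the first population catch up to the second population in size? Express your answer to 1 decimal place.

9.9 months

Set 904·e^(0.45t) = 5329·e^(0.27t).
e^((0.45 − 0.27)t) = 5329/904 → e^(0.18·t) = 5.8949.
0.18·t = ln(5.8949) = 1.7741, so t = 1.7741/0.18 = 9.8561.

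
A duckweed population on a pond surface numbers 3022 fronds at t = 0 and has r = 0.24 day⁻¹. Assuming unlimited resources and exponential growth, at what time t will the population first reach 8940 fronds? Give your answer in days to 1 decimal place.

4.5 days

Set N₀·e^(rt) = 8940: e^(0.24·t) = 8940/3022 = 2.9583.
0.24·t = ln(2.9583) = 1.0846, so t = 1.0846/0.24 = 4.5192.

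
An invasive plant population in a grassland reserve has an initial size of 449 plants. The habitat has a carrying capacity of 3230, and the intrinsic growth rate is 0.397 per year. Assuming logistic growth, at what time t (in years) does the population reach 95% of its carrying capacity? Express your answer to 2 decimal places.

A = (K − N₀)/N₀ = (3230 − 449)/449 = 6.1938.
Solve 3230/(1 + 6.1938·e^(−0.397t)) = 3068.5: 1 + 6.1938·e^(−0.397t) = 1.0526, so e^(−0.397t) = 0.00849751.
−0.397·t = ln(0.00849751) = -4.768, so t = 4.768/0.397 = 12.01.

12.01 years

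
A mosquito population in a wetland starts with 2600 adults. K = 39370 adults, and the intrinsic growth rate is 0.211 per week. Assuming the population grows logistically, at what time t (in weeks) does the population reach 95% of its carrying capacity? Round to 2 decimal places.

A = (K − N₀)/N₀ = (39370 − 2600)/2600 = 14.142.
Solve 39370/(1 + 14.142·e^(−0.211t)) = 37401.5: 1 + 14.142·e^(−0.211t) = 1.0526, so e^(−0.211t) = 0.00372157.
−0.211·t = ln(0.00372157) = -5.5936, so t = 5.5936/0.211 = 26.51.

26.51 weeks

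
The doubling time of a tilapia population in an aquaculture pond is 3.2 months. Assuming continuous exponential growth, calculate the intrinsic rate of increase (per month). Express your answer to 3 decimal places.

0.217 per month

r = ln(2)/t_d = 0.6931/3.2 = 0.21661.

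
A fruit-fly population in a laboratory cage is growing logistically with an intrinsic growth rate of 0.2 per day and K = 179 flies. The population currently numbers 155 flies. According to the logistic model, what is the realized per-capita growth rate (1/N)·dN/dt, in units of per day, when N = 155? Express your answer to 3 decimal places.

0.027 per day

(1/N)·dN/dt = r(1 − N/K) = 0.2 × (1 − 155/179).
= 0.2 × 0.13408 = 0.026816.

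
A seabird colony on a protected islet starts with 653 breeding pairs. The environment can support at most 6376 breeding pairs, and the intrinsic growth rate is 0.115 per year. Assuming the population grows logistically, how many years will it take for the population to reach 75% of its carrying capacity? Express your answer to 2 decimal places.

A = (K − N₀)/N₀ = (6376 − 653)/653 = 8.7642.
Solve 6376/(1 + 8.7642·e^(−0.115t)) = 4782: 1 + 8.7642·e^(−0.115t) = 1.3333, so e^(−0.115t) = 0.0380337.
−0.115·t = ln(0.0380337) = -3.2693, so t = 3.2693/0.115 = 28.429.

28.43 years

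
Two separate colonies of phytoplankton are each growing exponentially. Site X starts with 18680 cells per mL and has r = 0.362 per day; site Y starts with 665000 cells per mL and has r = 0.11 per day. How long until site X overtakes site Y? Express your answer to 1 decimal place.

14.2 days

Set 18680·e^(0.362t) = 665000·e^(0.11t).
e^((0.362 − 0.11)t) = 665000/18680 → e^(0.252·t) = 35.6.
0.252·t = ln(35.6) = 3.5723, so t = 3.5723/0.252 = 14.176.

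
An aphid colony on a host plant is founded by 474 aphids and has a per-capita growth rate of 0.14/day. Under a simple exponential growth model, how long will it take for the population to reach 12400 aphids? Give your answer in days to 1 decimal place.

23.3 days

Set N₀·e^(rt) = 12400: e^(0.14·t) = 12400/474 = 26.16.
0.14·t = ln(26.16) = 3.2642, so t = 3.2642/0.14 = 23.316.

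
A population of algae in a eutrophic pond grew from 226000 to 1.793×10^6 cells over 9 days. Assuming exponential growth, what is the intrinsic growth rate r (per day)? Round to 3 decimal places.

0.230 per day

From N(t) = N₀·e^(rt): e^(r·9) = 1.793×10^6/226000 = 7.9336.
r·9 = ln(7.9336) = 2.0711, so r = 2.0711/9 = 0.23012.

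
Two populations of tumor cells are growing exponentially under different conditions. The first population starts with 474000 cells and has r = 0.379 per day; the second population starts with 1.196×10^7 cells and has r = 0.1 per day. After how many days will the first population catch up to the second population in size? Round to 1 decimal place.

Set 474000·e^(0.379t) = 1.196×10^7·e^(0.1t).
e^((0.379 − 0.1)t) = 1.196×10^7/474000 → e^(0.279·t) = 25.232.
0.279·t = ln(25.232) = 3.2281, so t = 3.2281/0.279 = 11.57.

11.6 days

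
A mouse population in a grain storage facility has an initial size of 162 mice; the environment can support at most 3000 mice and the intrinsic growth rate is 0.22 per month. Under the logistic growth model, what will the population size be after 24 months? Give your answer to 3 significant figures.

2750 mice

A = (K − N₀)/N₀ = (3000 − 162)/162 = 17.519.
N(t) = K/(1 + A·e^(−rt)) = 3000/(1 + 17.519×e^(−0.22×24)).
e^(−5.28) = 0.0050924; denominator = 1 + 17.519×0.0050924 = 1.0892.
N = 3000/1.0892 = 2754.29.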